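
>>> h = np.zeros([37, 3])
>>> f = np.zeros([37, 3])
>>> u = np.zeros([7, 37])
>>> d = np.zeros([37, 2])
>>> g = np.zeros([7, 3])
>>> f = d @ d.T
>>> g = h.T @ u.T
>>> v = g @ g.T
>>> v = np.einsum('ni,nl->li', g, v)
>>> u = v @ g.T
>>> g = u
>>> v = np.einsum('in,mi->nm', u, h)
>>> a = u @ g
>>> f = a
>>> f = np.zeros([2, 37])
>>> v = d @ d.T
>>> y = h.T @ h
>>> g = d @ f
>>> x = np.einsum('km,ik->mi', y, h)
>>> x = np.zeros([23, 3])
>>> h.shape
(37, 3)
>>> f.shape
(2, 37)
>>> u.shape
(3, 3)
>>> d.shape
(37, 2)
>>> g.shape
(37, 37)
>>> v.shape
(37, 37)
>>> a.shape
(3, 3)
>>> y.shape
(3, 3)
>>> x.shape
(23, 3)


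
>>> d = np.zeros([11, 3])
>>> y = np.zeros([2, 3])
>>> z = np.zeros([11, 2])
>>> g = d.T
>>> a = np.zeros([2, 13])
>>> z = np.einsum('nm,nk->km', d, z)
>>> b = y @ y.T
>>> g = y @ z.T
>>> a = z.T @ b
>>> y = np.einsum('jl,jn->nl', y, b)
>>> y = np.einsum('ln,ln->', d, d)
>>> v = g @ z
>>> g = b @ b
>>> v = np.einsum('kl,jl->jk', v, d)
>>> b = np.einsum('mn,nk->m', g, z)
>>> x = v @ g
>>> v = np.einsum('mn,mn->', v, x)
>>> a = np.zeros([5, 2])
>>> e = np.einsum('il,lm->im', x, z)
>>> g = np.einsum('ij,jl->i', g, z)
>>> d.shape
(11, 3)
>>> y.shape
()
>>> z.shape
(2, 3)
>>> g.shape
(2,)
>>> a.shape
(5, 2)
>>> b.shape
(2,)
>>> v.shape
()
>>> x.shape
(11, 2)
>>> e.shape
(11, 3)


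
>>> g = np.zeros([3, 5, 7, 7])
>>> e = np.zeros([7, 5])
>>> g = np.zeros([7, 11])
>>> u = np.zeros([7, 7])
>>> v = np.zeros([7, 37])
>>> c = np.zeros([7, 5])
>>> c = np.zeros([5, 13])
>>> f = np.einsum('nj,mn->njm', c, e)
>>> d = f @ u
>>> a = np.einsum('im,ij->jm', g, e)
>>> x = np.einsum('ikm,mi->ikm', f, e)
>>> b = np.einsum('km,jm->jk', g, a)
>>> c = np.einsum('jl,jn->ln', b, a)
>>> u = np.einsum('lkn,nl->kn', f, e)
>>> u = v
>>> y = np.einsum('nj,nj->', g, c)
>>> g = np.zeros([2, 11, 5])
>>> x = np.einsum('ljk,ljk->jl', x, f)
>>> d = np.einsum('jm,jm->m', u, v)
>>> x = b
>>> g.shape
(2, 11, 5)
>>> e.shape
(7, 5)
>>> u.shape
(7, 37)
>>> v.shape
(7, 37)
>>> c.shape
(7, 11)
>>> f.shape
(5, 13, 7)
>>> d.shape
(37,)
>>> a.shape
(5, 11)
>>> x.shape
(5, 7)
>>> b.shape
(5, 7)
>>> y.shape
()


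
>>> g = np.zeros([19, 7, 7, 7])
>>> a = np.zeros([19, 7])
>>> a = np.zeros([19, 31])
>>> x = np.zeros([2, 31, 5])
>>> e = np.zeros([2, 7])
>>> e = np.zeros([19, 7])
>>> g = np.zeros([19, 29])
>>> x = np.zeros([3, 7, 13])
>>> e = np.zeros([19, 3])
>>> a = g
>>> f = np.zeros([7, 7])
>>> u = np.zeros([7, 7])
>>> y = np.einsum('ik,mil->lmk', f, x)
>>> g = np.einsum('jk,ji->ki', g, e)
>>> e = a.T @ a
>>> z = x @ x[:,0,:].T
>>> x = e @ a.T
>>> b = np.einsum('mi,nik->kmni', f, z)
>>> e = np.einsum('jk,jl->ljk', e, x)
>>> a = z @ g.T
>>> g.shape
(29, 3)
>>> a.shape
(3, 7, 29)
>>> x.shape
(29, 19)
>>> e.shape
(19, 29, 29)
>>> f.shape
(7, 7)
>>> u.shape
(7, 7)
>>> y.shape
(13, 3, 7)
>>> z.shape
(3, 7, 3)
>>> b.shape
(3, 7, 3, 7)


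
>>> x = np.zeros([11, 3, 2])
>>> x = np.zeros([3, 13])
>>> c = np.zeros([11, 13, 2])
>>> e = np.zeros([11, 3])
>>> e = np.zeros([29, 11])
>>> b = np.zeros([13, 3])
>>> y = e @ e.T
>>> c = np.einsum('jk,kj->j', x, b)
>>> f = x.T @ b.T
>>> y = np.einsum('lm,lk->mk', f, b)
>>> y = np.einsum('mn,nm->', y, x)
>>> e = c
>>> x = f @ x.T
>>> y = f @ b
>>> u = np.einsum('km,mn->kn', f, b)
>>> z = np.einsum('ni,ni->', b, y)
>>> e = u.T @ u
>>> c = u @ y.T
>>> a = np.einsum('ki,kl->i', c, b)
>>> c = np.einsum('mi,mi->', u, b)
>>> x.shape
(13, 3)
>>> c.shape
()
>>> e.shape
(3, 3)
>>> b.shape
(13, 3)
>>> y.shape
(13, 3)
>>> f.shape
(13, 13)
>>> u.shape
(13, 3)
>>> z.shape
()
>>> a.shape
(13,)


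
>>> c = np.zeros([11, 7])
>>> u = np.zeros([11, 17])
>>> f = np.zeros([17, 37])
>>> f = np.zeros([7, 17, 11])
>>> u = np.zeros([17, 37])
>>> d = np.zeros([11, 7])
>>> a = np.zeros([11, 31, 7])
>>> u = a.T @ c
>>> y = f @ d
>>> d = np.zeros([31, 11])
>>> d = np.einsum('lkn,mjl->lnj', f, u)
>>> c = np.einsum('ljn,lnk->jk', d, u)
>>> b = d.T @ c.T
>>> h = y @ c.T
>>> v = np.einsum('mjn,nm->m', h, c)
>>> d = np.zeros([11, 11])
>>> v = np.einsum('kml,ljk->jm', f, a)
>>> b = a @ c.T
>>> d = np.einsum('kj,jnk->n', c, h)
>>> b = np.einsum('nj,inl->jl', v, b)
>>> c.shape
(11, 7)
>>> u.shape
(7, 31, 7)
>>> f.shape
(7, 17, 11)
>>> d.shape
(17,)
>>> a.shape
(11, 31, 7)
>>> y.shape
(7, 17, 7)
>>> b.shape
(17, 11)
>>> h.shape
(7, 17, 11)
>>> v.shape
(31, 17)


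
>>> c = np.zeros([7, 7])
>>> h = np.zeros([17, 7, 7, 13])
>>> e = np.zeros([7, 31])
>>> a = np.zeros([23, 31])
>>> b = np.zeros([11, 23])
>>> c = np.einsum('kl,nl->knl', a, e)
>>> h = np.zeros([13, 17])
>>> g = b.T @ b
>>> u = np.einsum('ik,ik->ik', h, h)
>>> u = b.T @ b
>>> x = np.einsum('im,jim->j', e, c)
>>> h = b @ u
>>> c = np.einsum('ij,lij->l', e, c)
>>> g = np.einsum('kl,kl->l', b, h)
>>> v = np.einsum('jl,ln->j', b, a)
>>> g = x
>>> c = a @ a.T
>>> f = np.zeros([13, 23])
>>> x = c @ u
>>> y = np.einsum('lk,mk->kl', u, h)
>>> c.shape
(23, 23)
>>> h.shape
(11, 23)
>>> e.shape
(7, 31)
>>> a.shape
(23, 31)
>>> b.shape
(11, 23)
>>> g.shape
(23,)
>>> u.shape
(23, 23)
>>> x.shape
(23, 23)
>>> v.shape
(11,)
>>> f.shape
(13, 23)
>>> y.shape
(23, 23)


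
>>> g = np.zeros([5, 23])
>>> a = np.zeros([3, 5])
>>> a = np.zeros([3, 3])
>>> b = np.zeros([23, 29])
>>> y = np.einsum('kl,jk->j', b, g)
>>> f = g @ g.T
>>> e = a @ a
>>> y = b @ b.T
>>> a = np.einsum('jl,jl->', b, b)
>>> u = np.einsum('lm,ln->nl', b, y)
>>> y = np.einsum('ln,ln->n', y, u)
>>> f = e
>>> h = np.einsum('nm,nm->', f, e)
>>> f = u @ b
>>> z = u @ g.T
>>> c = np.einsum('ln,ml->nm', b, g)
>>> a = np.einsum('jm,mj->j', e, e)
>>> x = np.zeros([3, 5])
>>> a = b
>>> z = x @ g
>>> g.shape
(5, 23)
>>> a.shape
(23, 29)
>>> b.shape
(23, 29)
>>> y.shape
(23,)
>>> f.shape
(23, 29)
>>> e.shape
(3, 3)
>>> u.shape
(23, 23)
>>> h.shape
()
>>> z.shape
(3, 23)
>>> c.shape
(29, 5)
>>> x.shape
(3, 5)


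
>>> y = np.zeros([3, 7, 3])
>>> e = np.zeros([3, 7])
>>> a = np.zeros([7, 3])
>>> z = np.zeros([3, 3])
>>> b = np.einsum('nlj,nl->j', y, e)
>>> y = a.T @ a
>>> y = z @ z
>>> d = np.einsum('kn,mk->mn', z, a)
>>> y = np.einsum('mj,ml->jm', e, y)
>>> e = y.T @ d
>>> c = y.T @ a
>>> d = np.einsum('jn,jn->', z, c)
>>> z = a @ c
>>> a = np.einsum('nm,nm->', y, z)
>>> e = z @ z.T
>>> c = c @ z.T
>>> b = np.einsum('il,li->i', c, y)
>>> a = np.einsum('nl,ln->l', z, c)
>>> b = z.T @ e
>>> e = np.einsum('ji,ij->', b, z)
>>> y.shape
(7, 3)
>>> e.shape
()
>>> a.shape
(3,)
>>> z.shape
(7, 3)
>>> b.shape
(3, 7)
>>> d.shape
()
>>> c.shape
(3, 7)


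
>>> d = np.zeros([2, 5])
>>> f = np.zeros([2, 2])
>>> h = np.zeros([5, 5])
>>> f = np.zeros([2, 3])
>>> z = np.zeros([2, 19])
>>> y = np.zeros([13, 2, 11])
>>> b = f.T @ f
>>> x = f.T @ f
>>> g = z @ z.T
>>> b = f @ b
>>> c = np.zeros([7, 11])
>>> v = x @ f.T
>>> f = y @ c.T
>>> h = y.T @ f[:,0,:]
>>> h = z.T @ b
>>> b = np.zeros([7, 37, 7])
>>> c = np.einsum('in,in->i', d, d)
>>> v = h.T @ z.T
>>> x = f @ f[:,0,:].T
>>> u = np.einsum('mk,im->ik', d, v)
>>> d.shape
(2, 5)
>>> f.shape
(13, 2, 7)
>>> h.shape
(19, 3)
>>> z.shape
(2, 19)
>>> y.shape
(13, 2, 11)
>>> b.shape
(7, 37, 7)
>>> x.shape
(13, 2, 13)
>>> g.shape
(2, 2)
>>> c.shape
(2,)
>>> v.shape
(3, 2)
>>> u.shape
(3, 5)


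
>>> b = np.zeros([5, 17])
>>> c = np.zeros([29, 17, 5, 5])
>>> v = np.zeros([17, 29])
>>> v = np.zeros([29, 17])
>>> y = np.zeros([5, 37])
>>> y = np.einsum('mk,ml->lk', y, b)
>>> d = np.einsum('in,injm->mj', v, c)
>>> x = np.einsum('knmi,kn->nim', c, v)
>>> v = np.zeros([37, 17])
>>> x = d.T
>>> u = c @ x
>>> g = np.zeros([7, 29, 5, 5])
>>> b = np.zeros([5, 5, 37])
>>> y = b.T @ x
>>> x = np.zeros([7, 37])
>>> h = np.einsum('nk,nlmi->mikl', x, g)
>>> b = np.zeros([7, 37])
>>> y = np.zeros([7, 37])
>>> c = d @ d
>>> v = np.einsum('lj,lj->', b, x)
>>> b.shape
(7, 37)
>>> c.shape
(5, 5)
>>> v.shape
()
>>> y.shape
(7, 37)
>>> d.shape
(5, 5)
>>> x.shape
(7, 37)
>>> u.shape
(29, 17, 5, 5)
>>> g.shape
(7, 29, 5, 5)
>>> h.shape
(5, 5, 37, 29)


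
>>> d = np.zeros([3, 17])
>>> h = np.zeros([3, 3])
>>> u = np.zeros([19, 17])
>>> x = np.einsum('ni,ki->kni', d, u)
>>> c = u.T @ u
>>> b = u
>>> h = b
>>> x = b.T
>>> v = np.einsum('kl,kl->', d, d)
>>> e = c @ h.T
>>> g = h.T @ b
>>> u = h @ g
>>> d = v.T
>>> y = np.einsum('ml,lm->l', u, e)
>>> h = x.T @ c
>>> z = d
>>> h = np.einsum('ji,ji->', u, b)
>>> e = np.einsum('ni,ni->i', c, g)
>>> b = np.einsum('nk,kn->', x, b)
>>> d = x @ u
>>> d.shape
(17, 17)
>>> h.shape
()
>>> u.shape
(19, 17)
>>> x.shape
(17, 19)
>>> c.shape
(17, 17)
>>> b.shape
()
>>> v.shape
()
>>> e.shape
(17,)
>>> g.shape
(17, 17)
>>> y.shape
(17,)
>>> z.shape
()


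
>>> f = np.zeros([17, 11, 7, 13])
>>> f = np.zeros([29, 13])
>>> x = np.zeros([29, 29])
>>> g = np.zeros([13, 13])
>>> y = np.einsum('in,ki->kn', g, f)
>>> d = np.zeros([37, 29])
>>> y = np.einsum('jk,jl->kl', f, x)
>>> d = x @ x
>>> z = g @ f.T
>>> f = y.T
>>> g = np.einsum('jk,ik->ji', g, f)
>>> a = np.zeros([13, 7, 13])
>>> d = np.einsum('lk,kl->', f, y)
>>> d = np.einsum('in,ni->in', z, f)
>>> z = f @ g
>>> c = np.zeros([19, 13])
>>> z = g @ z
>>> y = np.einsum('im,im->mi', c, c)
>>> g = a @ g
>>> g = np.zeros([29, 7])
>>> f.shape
(29, 13)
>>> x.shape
(29, 29)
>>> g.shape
(29, 7)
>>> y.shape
(13, 19)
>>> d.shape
(13, 29)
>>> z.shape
(13, 29)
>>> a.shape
(13, 7, 13)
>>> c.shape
(19, 13)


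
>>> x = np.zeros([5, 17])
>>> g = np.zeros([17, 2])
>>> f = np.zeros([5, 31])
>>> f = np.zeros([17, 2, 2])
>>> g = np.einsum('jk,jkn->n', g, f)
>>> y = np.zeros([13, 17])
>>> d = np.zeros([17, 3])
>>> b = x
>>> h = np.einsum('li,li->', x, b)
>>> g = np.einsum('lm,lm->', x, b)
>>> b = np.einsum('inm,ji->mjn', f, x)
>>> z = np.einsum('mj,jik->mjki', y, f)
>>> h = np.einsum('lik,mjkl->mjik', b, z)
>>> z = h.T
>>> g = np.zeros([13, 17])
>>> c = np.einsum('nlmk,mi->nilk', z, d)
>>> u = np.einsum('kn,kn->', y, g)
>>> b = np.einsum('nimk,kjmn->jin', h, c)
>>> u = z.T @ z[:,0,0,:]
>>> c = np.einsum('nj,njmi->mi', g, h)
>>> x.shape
(5, 17)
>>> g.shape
(13, 17)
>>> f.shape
(17, 2, 2)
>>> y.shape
(13, 17)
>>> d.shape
(17, 3)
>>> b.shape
(3, 17, 13)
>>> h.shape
(13, 17, 5, 2)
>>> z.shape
(2, 5, 17, 13)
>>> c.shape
(5, 2)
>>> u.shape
(13, 17, 5, 13)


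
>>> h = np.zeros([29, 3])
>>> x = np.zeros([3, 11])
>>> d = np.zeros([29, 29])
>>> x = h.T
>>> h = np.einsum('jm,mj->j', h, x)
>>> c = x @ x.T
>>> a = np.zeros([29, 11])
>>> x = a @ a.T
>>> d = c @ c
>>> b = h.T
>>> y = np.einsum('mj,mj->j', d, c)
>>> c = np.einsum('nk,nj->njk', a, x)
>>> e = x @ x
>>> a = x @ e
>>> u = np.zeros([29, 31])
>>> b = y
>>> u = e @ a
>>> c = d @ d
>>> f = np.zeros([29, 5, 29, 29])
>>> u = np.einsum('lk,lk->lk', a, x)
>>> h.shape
(29,)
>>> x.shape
(29, 29)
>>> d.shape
(3, 3)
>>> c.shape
(3, 3)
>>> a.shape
(29, 29)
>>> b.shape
(3,)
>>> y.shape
(3,)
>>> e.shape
(29, 29)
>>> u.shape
(29, 29)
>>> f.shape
(29, 5, 29, 29)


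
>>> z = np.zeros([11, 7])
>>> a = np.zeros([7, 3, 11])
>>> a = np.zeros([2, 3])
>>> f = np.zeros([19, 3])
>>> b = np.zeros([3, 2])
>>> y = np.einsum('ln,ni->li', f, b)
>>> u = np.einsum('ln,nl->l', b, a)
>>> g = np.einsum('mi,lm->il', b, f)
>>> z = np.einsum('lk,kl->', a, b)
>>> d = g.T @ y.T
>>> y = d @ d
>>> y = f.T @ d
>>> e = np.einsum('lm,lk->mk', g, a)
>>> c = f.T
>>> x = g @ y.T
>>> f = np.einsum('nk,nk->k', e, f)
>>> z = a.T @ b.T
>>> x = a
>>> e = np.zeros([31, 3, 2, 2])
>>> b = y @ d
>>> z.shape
(3, 3)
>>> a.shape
(2, 3)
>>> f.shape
(3,)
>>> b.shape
(3, 19)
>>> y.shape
(3, 19)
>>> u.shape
(3,)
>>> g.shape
(2, 19)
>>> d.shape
(19, 19)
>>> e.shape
(31, 3, 2, 2)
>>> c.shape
(3, 19)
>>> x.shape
(2, 3)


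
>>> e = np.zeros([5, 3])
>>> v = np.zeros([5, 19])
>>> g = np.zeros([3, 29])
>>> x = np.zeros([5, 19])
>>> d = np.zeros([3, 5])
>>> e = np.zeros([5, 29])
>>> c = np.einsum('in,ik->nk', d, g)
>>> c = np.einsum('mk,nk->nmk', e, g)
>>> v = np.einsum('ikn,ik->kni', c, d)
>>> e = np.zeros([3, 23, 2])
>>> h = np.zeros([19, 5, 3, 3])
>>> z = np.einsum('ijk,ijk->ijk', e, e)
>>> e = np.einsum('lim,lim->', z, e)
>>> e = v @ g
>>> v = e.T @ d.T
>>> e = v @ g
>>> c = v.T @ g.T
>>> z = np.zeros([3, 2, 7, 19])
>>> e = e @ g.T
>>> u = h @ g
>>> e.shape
(29, 29, 3)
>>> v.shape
(29, 29, 3)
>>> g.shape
(3, 29)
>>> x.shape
(5, 19)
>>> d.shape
(3, 5)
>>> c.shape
(3, 29, 3)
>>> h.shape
(19, 5, 3, 3)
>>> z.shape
(3, 2, 7, 19)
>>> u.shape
(19, 5, 3, 29)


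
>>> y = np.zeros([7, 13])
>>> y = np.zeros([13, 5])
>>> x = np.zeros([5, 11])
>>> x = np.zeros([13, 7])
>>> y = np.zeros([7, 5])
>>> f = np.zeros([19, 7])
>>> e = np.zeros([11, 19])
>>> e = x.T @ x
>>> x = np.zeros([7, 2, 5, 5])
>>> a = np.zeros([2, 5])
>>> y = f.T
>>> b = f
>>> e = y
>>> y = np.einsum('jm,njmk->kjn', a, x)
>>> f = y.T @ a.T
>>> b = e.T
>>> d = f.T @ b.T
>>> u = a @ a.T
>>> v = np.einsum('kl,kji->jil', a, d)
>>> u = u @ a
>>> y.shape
(5, 2, 7)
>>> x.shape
(7, 2, 5, 5)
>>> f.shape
(7, 2, 2)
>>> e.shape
(7, 19)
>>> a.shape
(2, 5)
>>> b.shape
(19, 7)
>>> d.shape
(2, 2, 19)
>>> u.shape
(2, 5)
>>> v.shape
(2, 19, 5)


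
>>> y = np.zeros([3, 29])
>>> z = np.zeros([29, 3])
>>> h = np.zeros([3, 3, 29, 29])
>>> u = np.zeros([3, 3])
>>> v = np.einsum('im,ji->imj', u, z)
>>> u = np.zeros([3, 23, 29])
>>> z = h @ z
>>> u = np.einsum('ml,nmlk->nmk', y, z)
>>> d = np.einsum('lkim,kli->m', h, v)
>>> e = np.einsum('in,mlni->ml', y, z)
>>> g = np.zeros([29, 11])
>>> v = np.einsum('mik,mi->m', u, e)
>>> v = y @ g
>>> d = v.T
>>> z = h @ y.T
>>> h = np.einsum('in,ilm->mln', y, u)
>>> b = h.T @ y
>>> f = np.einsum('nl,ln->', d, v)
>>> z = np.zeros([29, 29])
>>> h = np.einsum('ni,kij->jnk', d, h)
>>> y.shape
(3, 29)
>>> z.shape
(29, 29)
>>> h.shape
(29, 11, 3)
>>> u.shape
(3, 3, 3)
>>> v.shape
(3, 11)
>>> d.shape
(11, 3)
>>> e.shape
(3, 3)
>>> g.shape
(29, 11)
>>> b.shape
(29, 3, 29)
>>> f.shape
()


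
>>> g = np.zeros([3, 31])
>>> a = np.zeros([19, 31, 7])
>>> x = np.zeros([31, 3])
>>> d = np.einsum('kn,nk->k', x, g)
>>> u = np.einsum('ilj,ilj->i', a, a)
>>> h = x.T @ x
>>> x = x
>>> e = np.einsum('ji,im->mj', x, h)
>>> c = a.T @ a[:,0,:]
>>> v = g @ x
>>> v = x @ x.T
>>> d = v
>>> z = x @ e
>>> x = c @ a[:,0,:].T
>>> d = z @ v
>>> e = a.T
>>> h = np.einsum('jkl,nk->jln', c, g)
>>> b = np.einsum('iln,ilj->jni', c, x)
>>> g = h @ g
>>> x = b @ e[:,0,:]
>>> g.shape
(7, 7, 31)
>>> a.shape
(19, 31, 7)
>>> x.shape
(19, 7, 19)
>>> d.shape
(31, 31)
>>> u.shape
(19,)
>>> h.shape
(7, 7, 3)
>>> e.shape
(7, 31, 19)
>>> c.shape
(7, 31, 7)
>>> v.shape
(31, 31)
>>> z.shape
(31, 31)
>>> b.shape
(19, 7, 7)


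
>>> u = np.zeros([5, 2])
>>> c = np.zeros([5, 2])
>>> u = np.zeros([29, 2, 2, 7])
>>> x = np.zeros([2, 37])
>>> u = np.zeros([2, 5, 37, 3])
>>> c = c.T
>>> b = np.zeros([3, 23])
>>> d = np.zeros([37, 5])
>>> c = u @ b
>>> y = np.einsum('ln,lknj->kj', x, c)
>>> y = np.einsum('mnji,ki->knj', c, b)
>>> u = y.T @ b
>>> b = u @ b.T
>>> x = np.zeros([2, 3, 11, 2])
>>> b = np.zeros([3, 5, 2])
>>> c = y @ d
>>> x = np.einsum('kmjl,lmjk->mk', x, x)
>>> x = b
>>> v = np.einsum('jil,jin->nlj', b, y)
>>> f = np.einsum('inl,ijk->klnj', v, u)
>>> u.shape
(37, 5, 23)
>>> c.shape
(3, 5, 5)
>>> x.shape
(3, 5, 2)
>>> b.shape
(3, 5, 2)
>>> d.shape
(37, 5)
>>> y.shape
(3, 5, 37)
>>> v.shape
(37, 2, 3)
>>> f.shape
(23, 3, 2, 5)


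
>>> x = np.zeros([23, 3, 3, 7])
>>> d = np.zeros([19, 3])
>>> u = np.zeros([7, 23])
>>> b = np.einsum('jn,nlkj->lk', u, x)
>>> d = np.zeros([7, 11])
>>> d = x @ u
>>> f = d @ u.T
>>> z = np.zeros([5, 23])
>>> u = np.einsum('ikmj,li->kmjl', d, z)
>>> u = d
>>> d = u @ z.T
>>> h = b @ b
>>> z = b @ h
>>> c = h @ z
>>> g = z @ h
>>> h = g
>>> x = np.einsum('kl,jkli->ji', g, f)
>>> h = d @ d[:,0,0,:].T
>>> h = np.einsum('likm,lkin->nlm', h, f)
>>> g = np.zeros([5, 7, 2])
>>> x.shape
(23, 7)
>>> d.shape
(23, 3, 3, 5)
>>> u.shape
(23, 3, 3, 23)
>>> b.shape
(3, 3)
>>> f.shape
(23, 3, 3, 7)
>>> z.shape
(3, 3)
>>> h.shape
(7, 23, 23)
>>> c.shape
(3, 3)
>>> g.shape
(5, 7, 2)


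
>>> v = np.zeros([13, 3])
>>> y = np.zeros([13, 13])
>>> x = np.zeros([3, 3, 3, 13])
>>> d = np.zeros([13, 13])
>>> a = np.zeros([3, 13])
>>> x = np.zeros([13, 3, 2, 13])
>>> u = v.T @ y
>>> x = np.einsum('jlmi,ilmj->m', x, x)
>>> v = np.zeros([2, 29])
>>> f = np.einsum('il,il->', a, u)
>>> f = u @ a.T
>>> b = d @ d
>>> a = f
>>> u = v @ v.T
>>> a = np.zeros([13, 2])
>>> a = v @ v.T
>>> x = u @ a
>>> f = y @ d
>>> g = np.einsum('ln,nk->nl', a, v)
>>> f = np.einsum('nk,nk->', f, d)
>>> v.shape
(2, 29)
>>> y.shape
(13, 13)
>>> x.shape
(2, 2)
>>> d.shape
(13, 13)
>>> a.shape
(2, 2)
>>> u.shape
(2, 2)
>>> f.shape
()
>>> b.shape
(13, 13)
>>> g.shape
(2, 2)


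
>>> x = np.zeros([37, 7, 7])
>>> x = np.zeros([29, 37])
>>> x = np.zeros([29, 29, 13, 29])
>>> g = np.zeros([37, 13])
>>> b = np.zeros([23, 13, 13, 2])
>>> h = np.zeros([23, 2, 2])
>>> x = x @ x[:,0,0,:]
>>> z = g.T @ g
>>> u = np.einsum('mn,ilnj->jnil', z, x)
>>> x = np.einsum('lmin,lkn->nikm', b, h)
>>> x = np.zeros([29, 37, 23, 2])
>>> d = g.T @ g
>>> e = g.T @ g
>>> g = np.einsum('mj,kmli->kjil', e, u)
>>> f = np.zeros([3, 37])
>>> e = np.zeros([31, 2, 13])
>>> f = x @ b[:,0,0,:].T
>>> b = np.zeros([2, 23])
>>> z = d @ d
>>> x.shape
(29, 37, 23, 2)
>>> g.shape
(29, 13, 29, 29)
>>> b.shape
(2, 23)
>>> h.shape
(23, 2, 2)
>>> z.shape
(13, 13)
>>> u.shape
(29, 13, 29, 29)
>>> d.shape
(13, 13)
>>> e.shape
(31, 2, 13)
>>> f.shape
(29, 37, 23, 23)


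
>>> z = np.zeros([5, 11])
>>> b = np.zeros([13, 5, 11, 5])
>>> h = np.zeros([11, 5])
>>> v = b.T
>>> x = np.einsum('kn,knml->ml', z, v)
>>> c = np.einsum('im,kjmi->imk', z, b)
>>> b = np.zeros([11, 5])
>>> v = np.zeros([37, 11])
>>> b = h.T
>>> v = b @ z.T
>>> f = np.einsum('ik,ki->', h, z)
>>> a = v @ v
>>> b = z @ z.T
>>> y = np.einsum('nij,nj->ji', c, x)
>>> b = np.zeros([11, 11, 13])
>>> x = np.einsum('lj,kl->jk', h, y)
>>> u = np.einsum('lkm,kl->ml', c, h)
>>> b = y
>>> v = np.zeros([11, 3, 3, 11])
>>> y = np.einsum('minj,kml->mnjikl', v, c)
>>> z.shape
(5, 11)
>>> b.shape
(13, 11)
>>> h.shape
(11, 5)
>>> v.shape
(11, 3, 3, 11)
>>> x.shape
(5, 13)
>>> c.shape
(5, 11, 13)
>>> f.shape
()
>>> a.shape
(5, 5)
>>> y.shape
(11, 3, 11, 3, 5, 13)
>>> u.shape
(13, 5)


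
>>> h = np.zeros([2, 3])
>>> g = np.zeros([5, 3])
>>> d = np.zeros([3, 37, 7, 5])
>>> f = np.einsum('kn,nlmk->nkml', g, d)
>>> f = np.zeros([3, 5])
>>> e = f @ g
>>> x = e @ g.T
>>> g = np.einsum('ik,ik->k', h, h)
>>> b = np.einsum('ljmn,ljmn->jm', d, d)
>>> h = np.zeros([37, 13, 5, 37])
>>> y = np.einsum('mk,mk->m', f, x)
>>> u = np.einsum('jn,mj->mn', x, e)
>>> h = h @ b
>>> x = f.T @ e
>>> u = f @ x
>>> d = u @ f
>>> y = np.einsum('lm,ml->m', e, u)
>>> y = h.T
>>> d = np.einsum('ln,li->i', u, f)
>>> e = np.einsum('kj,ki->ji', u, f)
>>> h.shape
(37, 13, 5, 7)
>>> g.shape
(3,)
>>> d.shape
(5,)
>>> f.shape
(3, 5)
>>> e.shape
(3, 5)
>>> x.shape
(5, 3)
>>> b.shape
(37, 7)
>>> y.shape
(7, 5, 13, 37)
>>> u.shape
(3, 3)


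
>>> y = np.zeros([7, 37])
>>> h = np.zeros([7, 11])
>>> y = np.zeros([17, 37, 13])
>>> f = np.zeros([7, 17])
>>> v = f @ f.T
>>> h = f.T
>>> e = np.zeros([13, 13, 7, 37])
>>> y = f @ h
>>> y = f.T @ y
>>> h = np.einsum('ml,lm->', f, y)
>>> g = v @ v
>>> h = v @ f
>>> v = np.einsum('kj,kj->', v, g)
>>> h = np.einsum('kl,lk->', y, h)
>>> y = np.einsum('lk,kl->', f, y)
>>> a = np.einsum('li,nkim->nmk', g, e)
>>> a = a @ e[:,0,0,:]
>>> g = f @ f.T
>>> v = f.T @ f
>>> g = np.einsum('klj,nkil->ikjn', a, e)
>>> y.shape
()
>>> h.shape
()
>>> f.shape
(7, 17)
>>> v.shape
(17, 17)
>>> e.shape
(13, 13, 7, 37)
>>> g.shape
(7, 13, 37, 13)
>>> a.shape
(13, 37, 37)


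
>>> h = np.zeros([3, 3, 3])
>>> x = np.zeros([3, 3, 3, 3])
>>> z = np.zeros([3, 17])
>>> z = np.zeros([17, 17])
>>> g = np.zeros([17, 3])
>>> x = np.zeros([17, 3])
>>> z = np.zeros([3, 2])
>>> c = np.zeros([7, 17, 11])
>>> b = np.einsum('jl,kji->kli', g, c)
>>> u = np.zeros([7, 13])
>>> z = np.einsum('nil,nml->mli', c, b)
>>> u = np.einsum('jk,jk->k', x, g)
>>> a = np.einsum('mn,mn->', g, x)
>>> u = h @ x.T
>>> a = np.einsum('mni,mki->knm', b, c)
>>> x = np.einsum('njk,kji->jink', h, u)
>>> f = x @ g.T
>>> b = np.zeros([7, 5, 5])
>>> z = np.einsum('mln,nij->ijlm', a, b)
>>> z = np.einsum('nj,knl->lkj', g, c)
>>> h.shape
(3, 3, 3)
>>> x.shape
(3, 17, 3, 3)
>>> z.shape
(11, 7, 3)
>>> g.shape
(17, 3)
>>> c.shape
(7, 17, 11)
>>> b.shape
(7, 5, 5)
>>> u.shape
(3, 3, 17)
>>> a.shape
(17, 3, 7)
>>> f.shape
(3, 17, 3, 17)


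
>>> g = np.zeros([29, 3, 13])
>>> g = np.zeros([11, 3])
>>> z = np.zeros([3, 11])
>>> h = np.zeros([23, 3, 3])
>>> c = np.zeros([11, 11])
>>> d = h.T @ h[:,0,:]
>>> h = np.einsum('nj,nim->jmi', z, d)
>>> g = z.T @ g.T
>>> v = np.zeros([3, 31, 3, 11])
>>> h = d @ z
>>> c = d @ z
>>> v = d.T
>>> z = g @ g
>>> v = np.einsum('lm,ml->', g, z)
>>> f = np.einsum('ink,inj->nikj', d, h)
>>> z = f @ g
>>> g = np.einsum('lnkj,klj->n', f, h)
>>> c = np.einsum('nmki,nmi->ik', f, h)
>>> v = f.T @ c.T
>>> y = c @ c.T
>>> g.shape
(3,)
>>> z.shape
(3, 3, 3, 11)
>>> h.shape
(3, 3, 11)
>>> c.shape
(11, 3)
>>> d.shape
(3, 3, 3)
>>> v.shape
(11, 3, 3, 11)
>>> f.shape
(3, 3, 3, 11)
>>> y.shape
(11, 11)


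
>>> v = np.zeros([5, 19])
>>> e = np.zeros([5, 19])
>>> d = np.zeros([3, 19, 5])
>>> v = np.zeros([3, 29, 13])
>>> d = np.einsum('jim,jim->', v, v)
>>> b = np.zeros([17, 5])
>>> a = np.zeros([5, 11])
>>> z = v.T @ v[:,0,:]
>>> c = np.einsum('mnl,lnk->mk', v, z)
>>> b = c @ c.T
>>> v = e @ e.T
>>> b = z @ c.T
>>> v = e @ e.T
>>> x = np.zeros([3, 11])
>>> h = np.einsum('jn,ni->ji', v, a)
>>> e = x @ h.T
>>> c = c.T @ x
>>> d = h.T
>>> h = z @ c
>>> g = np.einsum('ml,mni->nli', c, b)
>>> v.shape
(5, 5)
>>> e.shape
(3, 5)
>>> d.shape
(11, 5)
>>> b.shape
(13, 29, 3)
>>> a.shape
(5, 11)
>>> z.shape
(13, 29, 13)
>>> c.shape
(13, 11)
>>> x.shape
(3, 11)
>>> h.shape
(13, 29, 11)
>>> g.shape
(29, 11, 3)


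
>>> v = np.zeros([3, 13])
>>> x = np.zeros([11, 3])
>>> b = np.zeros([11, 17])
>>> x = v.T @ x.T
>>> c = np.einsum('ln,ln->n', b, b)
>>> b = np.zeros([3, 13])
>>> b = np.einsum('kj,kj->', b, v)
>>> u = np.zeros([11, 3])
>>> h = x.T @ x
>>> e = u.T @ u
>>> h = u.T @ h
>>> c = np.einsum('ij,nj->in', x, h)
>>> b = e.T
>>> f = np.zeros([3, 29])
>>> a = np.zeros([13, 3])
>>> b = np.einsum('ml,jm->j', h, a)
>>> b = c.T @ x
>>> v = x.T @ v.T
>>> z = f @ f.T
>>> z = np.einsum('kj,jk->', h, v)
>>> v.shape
(11, 3)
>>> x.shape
(13, 11)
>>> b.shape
(3, 11)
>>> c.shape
(13, 3)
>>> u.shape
(11, 3)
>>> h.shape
(3, 11)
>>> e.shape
(3, 3)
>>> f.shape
(3, 29)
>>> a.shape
(13, 3)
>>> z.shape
()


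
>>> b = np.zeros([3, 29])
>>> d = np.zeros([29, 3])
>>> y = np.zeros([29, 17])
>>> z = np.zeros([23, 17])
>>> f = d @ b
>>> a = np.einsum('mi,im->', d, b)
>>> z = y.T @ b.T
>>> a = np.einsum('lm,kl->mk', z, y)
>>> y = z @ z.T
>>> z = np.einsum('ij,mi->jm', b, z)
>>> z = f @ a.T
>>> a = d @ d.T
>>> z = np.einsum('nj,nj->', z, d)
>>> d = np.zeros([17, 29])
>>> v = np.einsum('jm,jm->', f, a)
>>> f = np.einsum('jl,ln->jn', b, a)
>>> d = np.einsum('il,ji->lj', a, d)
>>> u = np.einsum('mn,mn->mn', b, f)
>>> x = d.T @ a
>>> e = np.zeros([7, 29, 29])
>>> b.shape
(3, 29)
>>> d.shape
(29, 17)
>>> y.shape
(17, 17)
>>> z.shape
()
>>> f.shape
(3, 29)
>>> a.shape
(29, 29)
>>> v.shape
()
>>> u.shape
(3, 29)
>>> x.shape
(17, 29)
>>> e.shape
(7, 29, 29)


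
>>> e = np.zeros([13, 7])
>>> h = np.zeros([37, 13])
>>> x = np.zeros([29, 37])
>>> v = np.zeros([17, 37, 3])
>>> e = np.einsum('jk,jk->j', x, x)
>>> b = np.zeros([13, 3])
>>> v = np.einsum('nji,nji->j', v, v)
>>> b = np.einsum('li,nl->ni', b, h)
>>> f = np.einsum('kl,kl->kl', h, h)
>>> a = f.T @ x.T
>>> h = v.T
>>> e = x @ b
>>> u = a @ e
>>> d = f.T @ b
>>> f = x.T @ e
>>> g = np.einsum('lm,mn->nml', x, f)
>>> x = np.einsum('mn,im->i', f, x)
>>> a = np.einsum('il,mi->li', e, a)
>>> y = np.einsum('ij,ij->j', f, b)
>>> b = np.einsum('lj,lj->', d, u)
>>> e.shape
(29, 3)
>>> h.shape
(37,)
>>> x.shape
(29,)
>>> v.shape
(37,)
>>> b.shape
()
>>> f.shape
(37, 3)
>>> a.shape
(3, 29)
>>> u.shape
(13, 3)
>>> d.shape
(13, 3)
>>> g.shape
(3, 37, 29)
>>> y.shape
(3,)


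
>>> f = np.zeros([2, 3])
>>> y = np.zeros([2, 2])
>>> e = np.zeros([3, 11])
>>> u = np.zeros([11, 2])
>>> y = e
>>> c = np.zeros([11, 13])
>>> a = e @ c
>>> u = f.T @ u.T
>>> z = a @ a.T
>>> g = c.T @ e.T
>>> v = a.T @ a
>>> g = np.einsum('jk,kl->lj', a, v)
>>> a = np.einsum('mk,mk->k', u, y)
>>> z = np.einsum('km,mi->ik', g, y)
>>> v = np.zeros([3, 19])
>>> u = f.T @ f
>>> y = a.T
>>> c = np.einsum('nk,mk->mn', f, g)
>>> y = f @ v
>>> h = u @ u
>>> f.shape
(2, 3)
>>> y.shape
(2, 19)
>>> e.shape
(3, 11)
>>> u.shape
(3, 3)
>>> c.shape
(13, 2)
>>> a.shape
(11,)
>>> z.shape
(11, 13)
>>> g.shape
(13, 3)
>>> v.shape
(3, 19)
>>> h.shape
(3, 3)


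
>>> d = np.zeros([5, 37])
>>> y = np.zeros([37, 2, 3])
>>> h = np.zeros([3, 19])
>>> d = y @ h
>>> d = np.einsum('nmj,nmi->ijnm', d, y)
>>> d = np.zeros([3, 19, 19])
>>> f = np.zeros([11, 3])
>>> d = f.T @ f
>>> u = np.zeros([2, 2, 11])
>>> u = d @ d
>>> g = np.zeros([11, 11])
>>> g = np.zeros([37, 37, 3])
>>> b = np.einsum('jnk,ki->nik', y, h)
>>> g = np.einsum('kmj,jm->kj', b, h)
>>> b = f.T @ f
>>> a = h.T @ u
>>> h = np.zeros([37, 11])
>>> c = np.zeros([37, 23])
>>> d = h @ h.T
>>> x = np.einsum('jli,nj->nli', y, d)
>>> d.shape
(37, 37)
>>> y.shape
(37, 2, 3)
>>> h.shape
(37, 11)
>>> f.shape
(11, 3)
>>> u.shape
(3, 3)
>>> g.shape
(2, 3)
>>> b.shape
(3, 3)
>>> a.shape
(19, 3)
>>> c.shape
(37, 23)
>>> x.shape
(37, 2, 3)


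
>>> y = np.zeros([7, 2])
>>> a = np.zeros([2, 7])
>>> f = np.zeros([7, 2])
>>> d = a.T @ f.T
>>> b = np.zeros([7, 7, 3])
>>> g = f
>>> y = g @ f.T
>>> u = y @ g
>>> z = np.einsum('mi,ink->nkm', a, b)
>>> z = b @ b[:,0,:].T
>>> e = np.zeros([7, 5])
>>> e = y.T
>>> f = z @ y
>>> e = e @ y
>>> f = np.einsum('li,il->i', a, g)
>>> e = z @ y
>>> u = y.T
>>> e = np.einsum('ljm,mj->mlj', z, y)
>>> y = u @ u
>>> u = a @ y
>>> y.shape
(7, 7)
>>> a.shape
(2, 7)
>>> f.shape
(7,)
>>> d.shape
(7, 7)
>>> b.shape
(7, 7, 3)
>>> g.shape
(7, 2)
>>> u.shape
(2, 7)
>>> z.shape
(7, 7, 7)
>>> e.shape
(7, 7, 7)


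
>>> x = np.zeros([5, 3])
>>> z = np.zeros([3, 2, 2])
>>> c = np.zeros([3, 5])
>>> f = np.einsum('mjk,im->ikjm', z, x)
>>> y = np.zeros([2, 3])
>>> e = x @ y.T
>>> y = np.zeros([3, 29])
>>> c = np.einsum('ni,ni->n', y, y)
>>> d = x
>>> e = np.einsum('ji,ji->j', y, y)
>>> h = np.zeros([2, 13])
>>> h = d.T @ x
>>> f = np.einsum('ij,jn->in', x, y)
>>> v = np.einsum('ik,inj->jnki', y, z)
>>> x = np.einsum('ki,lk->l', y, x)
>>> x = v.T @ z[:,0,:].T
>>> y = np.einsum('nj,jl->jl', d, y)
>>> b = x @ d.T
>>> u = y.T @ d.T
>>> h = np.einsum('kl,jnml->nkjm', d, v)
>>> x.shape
(3, 29, 2, 3)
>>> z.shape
(3, 2, 2)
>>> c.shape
(3,)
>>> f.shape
(5, 29)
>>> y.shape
(3, 29)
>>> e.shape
(3,)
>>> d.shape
(5, 3)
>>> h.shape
(2, 5, 2, 29)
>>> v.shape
(2, 2, 29, 3)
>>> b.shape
(3, 29, 2, 5)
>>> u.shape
(29, 5)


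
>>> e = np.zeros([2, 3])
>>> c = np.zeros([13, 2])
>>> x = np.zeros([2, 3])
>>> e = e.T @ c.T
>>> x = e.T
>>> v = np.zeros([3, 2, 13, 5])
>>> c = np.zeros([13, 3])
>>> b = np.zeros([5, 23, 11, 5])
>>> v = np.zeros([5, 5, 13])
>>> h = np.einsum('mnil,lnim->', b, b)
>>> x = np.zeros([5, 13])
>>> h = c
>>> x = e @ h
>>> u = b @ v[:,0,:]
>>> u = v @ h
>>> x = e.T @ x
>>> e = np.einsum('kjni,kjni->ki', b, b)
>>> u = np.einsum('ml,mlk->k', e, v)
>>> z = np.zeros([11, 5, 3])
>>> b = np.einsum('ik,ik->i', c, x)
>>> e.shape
(5, 5)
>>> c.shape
(13, 3)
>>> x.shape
(13, 3)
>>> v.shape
(5, 5, 13)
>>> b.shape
(13,)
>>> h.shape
(13, 3)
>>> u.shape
(13,)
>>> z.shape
(11, 5, 3)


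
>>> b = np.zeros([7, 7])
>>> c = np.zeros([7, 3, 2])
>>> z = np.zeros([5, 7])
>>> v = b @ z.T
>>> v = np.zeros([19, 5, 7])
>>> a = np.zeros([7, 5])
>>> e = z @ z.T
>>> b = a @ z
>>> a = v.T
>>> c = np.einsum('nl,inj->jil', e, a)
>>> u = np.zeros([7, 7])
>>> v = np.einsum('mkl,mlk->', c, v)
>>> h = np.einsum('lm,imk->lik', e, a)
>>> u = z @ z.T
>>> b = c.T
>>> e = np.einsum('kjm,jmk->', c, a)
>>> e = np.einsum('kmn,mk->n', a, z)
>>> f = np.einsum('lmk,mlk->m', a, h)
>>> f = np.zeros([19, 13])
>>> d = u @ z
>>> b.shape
(5, 7, 19)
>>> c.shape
(19, 7, 5)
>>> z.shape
(5, 7)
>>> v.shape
()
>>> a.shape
(7, 5, 19)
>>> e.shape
(19,)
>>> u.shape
(5, 5)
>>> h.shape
(5, 7, 19)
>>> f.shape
(19, 13)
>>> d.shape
(5, 7)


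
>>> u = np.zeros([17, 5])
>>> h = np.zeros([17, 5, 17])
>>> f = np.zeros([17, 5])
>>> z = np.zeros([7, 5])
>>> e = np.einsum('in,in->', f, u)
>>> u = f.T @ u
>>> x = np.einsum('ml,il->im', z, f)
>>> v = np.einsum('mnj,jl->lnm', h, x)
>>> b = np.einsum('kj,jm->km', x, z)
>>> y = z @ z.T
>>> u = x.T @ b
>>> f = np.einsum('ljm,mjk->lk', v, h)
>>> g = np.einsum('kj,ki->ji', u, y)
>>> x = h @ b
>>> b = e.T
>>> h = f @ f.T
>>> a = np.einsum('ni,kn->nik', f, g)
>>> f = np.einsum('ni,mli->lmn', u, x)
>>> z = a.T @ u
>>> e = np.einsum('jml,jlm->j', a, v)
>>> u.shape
(7, 5)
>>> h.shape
(7, 7)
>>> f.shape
(5, 17, 7)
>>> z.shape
(5, 17, 5)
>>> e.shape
(7,)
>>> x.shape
(17, 5, 5)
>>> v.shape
(7, 5, 17)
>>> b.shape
()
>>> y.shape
(7, 7)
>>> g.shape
(5, 7)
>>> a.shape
(7, 17, 5)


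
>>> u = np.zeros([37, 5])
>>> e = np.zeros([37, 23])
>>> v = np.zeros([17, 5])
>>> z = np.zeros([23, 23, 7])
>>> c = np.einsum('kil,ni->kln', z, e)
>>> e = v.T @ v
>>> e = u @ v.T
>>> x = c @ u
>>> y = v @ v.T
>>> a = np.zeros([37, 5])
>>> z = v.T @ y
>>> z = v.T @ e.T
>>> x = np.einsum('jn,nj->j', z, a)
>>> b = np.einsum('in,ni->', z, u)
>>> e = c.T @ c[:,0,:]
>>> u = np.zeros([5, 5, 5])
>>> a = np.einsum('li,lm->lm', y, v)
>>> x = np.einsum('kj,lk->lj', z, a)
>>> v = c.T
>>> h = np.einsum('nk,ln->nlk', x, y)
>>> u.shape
(5, 5, 5)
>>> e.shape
(37, 7, 37)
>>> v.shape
(37, 7, 23)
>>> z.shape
(5, 37)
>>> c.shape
(23, 7, 37)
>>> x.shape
(17, 37)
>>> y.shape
(17, 17)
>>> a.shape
(17, 5)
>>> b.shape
()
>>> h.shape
(17, 17, 37)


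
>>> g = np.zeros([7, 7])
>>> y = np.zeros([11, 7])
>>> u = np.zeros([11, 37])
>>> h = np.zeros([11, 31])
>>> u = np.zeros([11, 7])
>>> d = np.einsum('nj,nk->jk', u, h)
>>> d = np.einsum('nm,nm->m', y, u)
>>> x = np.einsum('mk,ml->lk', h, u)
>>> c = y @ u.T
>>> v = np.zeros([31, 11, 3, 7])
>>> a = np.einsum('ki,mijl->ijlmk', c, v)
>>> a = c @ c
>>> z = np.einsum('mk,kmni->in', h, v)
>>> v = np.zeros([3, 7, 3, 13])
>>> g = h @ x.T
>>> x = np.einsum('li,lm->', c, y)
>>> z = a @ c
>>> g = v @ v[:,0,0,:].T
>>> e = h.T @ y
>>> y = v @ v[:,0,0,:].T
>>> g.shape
(3, 7, 3, 3)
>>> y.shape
(3, 7, 3, 3)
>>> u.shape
(11, 7)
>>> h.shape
(11, 31)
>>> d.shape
(7,)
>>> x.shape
()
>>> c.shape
(11, 11)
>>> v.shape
(3, 7, 3, 13)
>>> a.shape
(11, 11)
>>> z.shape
(11, 11)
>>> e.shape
(31, 7)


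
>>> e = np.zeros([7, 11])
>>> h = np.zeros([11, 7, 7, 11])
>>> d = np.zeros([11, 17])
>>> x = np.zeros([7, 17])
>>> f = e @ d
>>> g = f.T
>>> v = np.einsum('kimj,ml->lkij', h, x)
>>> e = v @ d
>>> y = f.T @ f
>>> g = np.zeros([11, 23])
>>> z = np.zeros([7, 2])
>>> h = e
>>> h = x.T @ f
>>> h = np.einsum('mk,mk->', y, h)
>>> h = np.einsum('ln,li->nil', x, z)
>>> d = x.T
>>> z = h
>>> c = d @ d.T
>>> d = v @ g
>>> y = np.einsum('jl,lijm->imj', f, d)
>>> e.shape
(17, 11, 7, 17)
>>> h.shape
(17, 2, 7)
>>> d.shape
(17, 11, 7, 23)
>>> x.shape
(7, 17)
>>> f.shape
(7, 17)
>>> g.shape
(11, 23)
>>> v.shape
(17, 11, 7, 11)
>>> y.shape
(11, 23, 7)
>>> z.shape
(17, 2, 7)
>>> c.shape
(17, 17)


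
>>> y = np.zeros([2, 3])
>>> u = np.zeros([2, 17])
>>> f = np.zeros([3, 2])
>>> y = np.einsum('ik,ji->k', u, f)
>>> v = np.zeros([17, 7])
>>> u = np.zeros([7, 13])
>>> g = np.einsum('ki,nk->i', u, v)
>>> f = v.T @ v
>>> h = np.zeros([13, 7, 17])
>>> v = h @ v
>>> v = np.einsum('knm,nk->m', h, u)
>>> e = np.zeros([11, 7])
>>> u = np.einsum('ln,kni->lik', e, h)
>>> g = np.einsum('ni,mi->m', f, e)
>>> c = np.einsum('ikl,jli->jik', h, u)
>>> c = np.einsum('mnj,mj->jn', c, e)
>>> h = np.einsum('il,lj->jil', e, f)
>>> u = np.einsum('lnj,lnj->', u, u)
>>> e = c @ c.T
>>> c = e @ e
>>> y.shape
(17,)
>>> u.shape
()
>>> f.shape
(7, 7)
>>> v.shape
(17,)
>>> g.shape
(11,)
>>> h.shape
(7, 11, 7)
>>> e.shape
(7, 7)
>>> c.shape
(7, 7)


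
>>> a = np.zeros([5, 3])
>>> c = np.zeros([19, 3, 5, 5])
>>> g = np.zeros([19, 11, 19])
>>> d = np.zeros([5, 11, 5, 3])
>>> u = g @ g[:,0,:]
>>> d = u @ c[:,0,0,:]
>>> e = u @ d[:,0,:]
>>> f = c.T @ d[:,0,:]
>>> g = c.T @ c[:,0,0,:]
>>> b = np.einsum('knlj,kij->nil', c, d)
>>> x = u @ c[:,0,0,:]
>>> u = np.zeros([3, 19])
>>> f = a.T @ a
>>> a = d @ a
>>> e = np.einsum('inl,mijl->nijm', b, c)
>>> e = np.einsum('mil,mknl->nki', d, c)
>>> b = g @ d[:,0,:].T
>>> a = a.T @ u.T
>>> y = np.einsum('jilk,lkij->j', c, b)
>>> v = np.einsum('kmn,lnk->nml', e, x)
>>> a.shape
(3, 11, 3)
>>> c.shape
(19, 3, 5, 5)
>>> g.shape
(5, 5, 3, 5)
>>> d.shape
(19, 11, 5)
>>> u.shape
(3, 19)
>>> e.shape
(5, 3, 11)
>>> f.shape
(3, 3)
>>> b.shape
(5, 5, 3, 19)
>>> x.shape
(19, 11, 5)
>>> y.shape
(19,)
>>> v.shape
(11, 3, 19)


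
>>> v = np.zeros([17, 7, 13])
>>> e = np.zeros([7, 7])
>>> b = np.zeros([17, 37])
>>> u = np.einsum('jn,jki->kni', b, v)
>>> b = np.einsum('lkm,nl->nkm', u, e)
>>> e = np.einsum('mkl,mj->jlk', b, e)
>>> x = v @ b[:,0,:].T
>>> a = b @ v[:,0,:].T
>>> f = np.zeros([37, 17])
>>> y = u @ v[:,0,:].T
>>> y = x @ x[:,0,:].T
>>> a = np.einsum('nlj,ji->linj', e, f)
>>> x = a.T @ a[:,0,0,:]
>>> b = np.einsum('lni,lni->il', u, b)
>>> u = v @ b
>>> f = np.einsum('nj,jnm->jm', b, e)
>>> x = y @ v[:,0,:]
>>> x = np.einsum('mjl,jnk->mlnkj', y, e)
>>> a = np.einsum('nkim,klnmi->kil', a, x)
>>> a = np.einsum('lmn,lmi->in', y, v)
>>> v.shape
(17, 7, 13)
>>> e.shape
(7, 13, 37)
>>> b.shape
(13, 7)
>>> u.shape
(17, 7, 7)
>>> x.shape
(17, 17, 13, 37, 7)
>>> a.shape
(13, 17)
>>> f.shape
(7, 37)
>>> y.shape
(17, 7, 17)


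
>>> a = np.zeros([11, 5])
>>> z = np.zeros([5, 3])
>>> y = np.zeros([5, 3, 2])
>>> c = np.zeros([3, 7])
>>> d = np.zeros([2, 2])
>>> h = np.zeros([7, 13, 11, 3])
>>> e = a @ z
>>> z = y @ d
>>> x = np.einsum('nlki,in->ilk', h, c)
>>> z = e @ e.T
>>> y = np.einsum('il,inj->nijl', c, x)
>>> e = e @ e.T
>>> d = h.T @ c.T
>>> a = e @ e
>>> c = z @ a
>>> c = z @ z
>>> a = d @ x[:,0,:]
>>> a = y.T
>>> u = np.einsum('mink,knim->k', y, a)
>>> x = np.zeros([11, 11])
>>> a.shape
(7, 11, 3, 13)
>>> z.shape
(11, 11)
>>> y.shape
(13, 3, 11, 7)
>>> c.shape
(11, 11)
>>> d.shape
(3, 11, 13, 3)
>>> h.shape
(7, 13, 11, 3)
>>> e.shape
(11, 11)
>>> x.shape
(11, 11)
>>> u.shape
(7,)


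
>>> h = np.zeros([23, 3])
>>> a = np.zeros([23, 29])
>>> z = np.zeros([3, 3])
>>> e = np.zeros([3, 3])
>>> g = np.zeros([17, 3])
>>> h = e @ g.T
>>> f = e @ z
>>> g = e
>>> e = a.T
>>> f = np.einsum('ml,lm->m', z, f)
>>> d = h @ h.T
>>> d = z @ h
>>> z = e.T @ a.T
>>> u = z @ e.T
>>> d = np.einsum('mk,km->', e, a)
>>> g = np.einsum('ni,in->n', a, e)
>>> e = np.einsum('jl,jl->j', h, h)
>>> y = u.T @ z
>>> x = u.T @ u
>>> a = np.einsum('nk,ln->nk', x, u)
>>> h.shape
(3, 17)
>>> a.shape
(29, 29)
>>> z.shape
(23, 23)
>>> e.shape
(3,)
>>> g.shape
(23,)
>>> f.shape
(3,)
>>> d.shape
()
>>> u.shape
(23, 29)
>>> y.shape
(29, 23)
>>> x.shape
(29, 29)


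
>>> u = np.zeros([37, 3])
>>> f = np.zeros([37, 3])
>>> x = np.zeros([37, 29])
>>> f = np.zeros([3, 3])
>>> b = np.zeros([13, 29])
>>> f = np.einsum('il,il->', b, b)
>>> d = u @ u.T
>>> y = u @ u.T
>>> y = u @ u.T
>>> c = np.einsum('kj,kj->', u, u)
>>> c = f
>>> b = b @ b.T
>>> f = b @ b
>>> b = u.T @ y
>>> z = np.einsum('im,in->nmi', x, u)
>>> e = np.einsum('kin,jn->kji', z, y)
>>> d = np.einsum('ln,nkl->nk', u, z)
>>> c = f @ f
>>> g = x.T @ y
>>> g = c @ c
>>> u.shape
(37, 3)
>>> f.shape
(13, 13)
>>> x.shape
(37, 29)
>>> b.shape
(3, 37)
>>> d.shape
(3, 29)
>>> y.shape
(37, 37)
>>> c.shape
(13, 13)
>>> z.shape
(3, 29, 37)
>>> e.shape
(3, 37, 29)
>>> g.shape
(13, 13)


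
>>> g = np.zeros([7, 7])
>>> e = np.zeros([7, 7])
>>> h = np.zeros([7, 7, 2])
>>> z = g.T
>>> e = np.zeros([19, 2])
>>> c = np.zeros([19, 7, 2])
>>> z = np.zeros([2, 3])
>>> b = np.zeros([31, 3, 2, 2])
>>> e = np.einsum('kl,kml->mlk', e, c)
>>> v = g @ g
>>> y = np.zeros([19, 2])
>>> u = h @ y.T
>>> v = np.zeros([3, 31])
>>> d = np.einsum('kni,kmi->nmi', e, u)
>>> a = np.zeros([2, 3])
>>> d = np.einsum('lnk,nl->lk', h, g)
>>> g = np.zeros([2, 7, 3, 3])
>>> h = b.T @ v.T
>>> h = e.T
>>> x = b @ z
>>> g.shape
(2, 7, 3, 3)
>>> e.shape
(7, 2, 19)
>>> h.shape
(19, 2, 7)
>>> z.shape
(2, 3)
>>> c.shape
(19, 7, 2)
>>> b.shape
(31, 3, 2, 2)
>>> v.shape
(3, 31)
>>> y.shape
(19, 2)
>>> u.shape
(7, 7, 19)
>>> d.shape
(7, 2)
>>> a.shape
(2, 3)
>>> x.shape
(31, 3, 2, 3)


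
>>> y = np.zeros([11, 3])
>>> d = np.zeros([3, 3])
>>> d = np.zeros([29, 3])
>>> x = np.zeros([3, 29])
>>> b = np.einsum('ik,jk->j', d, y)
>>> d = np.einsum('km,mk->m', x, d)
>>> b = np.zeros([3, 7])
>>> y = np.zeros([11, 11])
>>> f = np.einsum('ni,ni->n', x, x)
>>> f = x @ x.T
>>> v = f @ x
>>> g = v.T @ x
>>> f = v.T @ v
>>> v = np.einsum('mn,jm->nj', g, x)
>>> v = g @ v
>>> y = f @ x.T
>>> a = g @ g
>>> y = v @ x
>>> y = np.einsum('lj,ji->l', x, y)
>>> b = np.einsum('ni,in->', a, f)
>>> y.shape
(3,)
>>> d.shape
(29,)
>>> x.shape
(3, 29)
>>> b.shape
()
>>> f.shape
(29, 29)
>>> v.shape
(29, 3)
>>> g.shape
(29, 29)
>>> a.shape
(29, 29)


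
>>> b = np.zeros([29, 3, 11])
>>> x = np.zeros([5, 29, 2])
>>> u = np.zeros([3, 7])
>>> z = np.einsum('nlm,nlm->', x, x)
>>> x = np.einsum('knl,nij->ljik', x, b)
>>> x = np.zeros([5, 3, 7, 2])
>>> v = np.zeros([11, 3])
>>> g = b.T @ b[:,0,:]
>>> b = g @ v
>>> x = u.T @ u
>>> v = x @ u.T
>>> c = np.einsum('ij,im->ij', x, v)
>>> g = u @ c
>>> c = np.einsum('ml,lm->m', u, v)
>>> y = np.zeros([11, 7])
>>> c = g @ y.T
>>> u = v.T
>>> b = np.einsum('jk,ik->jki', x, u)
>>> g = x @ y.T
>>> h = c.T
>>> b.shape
(7, 7, 3)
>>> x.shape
(7, 7)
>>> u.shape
(3, 7)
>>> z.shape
()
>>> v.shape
(7, 3)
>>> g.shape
(7, 11)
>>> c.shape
(3, 11)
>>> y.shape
(11, 7)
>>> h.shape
(11, 3)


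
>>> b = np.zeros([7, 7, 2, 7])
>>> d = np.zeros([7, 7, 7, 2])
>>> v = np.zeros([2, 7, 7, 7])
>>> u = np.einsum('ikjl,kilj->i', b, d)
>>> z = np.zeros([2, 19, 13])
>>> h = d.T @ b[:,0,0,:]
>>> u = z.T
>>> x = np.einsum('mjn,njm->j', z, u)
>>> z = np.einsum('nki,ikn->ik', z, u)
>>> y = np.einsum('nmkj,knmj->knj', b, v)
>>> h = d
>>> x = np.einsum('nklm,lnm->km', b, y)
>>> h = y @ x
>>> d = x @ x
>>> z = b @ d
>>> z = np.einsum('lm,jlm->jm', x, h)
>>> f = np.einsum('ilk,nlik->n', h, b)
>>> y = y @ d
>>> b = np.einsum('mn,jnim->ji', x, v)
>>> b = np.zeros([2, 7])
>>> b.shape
(2, 7)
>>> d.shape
(7, 7)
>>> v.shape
(2, 7, 7, 7)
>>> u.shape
(13, 19, 2)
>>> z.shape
(2, 7)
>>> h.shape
(2, 7, 7)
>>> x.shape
(7, 7)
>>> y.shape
(2, 7, 7)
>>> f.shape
(7,)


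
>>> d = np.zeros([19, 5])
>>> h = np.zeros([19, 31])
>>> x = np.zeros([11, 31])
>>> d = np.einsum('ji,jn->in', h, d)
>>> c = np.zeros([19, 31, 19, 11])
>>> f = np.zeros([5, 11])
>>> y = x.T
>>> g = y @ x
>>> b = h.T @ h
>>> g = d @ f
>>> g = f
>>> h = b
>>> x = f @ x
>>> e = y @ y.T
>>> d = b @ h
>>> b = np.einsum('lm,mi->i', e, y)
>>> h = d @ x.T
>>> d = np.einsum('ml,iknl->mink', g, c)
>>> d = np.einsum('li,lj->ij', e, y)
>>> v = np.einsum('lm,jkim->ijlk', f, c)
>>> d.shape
(31, 11)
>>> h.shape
(31, 5)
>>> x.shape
(5, 31)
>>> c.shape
(19, 31, 19, 11)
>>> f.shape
(5, 11)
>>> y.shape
(31, 11)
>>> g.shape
(5, 11)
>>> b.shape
(11,)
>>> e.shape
(31, 31)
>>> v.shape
(19, 19, 5, 31)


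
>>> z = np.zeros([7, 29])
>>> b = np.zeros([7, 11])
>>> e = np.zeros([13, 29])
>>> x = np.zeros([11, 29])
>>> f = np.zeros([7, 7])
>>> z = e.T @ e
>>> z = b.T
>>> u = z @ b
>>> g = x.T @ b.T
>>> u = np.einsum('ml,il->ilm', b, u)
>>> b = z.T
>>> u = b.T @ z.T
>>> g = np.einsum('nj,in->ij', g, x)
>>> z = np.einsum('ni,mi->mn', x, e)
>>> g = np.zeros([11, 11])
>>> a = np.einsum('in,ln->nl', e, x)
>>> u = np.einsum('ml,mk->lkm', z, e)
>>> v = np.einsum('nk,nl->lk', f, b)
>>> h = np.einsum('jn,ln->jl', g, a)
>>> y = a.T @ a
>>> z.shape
(13, 11)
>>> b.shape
(7, 11)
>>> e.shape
(13, 29)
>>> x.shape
(11, 29)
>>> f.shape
(7, 7)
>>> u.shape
(11, 29, 13)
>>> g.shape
(11, 11)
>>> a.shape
(29, 11)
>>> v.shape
(11, 7)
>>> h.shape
(11, 29)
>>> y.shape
(11, 11)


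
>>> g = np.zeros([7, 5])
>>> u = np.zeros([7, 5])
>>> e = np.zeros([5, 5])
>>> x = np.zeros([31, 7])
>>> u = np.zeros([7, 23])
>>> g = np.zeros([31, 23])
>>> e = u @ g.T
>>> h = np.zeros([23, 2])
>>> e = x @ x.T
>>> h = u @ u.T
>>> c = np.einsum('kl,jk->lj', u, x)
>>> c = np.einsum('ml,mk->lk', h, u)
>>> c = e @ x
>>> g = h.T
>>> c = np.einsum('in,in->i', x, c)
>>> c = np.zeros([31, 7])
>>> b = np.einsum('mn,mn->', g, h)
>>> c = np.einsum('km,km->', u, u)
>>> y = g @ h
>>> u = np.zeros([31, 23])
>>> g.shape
(7, 7)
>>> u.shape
(31, 23)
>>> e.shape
(31, 31)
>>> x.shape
(31, 7)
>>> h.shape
(7, 7)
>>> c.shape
()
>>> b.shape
()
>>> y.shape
(7, 7)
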